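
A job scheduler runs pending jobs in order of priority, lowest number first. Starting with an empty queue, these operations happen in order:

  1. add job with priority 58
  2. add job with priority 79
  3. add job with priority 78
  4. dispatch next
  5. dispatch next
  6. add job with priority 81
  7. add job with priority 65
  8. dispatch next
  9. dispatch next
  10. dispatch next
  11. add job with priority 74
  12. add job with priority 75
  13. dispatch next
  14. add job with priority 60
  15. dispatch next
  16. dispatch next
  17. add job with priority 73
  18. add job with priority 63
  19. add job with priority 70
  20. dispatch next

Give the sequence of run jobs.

insert 58 → {58}
insert 79 → {58, 79}
insert 78 → {58, 78, 79}
dispatch next → 58; now {78, 79}
dispatch next → 78; now {79}
insert 81 → {79, 81}
insert 65 → {65, 79, 81}
dispatch next → 65; now {79, 81}
dispatch next → 79; now {81}
dispatch next → 81; now {}
insert 74 → {74}
insert 75 → {74, 75}
dispatch next → 74; now {75}
insert 60 → {60, 75}
dispatch next → 60; now {75}
dispatch next → 75; now {}
insert 73 → {73}
insert 63 → {63, 73}
insert 70 → {63, 70, 73}
dispatch next → 63; now {70, 73}

58, 78, 65, 79, 81, 74, 60, 75, 63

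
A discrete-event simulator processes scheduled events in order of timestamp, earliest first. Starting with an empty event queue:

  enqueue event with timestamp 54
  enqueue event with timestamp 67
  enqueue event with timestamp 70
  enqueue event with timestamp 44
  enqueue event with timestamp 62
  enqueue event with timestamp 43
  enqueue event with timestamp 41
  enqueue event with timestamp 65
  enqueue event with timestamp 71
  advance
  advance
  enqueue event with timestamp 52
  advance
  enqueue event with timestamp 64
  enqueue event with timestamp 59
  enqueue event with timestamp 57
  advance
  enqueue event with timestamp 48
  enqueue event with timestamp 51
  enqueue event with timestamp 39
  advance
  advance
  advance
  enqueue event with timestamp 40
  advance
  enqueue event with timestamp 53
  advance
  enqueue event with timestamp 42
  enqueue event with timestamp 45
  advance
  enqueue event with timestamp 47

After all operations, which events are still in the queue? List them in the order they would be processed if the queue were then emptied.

insert 54 → {54}
insert 67 → {54, 67}
insert 70 → {54, 67, 70}
insert 44 → {44, 54, 67, 70}
insert 62 → {44, 54, 62, 67, 70}
insert 43 → {43, 44, 54, 62, 67, 70}
insert 41 → {41, 43, 44, 54, 62, 67, 70}
insert 65 → {41, 43, 44, 54, 62, 65, 67, 70}
insert 71 → {41, 43, 44, 54, 62, 65, 67, 70, 71}
advance → 41; now {43, 44, 54, 62, 65, 67, 70, 71}
advance → 43; now {44, 54, 62, 65, 67, 70, 71}
insert 52 → {44, 52, 54, 62, 65, 67, 70, 71}
advance → 44; now {52, 54, 62, 65, 67, 70, 71}
insert 64 → {52, 54, 62, 64, 65, 67, 70, 71}
insert 59 → {52, 54, 59, 62, 64, 65, 67, 70, 71}
insert 57 → {52, 54, 57, 59, 62, 64, 65, 67, 70, 71}
advance → 52; now {54, 57, 59, 62, 64, 65, 67, 70, 71}
insert 48 → {48, 54, 57, 59, 62, 64, 65, 67, 70, 71}
insert 51 → {48, 51, 54, 57, 59, 62, 64, 65, 67, 70, 71}
insert 39 → {39, 48, 51, 54, 57, 59, 62, 64, 65, 67, 70, 71}
advance → 39; now {48, 51, 54, 57, 59, 62, 64, 65, 67, 70, 71}
advance → 48; now {51, 54, 57, 59, 62, 64, 65, 67, 70, 71}
advance → 51; now {54, 57, 59, 62, 64, 65, 67, 70, 71}
insert 40 → {40, 54, 57, 59, 62, 64, 65, 67, 70, 71}
advance → 40; now {54, 57, 59, 62, 64, 65, 67, 70, 71}
insert 53 → {53, 54, 57, 59, 62, 64, 65, 67, 70, 71}
advance → 53; now {54, 57, 59, 62, 64, 65, 67, 70, 71}
insert 42 → {42, 54, 57, 59, 62, 64, 65, 67, 70, 71}
insert 45 → {42, 45, 54, 57, 59, 62, 64, 65, 67, 70, 71}
advance → 42; now {45, 54, 57, 59, 62, 64, 65, 67, 70, 71}
insert 47 → {45, 47, 54, 57, 59, 62, 64, 65, 67, 70, 71}

[45, 47, 54, 57, 59, 62, 64, 65, 67, 70, 71]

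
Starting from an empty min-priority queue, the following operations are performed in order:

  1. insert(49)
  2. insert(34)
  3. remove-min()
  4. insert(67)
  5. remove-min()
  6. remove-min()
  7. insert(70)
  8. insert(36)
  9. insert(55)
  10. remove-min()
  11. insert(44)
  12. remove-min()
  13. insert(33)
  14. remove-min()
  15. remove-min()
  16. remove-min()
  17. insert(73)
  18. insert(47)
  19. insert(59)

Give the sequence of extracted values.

[34, 49, 67, 36, 44, 33, 55, 70]

insert 49 → {49}
insert 34 → {34, 49}
remove-min → 34; now {49}
insert 67 → {49, 67}
remove-min → 49; now {67}
remove-min → 67; now {}
insert 70 → {70}
insert 36 → {36, 70}
insert 55 → {36, 55, 70}
remove-min → 36; now {55, 70}
insert 44 → {44, 55, 70}
remove-min → 44; now {55, 70}
insert 33 → {33, 55, 70}
remove-min → 33; now {55, 70}
remove-min → 55; now {70}
remove-min → 70; now {}
insert 73 → {73}
insert 47 → {47, 73}
insert 59 → {47, 59, 73}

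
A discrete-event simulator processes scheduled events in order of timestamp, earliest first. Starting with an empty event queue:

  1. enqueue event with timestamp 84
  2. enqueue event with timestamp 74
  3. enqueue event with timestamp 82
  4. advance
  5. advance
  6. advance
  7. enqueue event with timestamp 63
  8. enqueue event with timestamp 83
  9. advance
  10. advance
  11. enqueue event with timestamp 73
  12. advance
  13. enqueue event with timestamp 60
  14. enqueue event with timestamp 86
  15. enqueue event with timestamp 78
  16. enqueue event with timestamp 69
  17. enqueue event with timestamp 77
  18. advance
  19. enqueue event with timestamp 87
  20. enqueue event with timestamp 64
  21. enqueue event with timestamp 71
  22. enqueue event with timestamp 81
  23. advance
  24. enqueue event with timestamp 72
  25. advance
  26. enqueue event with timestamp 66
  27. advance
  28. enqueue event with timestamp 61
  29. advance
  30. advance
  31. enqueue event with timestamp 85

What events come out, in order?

[74, 82, 84, 63, 83, 73, 60, 64, 69, 66, 61, 71]

insert 84 → {84}
insert 74 → {74, 84}
insert 82 → {74, 82, 84}
advance → 74; now {82, 84}
advance → 82; now {84}
advance → 84; now {}
insert 63 → {63}
insert 83 → {63, 83}
advance → 63; now {83}
advance → 83; now {}
insert 73 → {73}
advance → 73; now {}
insert 60 → {60}
insert 86 → {60, 86}
insert 78 → {60, 78, 86}
insert 69 → {60, 69, 78, 86}
insert 77 → {60, 69, 77, 78, 86}
advance → 60; now {69, 77, 78, 86}
insert 87 → {69, 77, 78, 86, 87}
insert 64 → {64, 69, 77, 78, 86, 87}
insert 71 → {64, 69, 71, 77, 78, 86, 87}
insert 81 → {64, 69, 71, 77, 78, 81, 86, 87}
advance → 64; now {69, 71, 77, 78, 81, 86, 87}
insert 72 → {69, 71, 72, 77, 78, 81, 86, 87}
advance → 69; now {71, 72, 77, 78, 81, 86, 87}
insert 66 → {66, 71, 72, 77, 78, 81, 86, 87}
advance → 66; now {71, 72, 77, 78, 81, 86, 87}
insert 61 → {61, 71, 72, 77, 78, 81, 86, 87}
advance → 61; now {71, 72, 77, 78, 81, 86, 87}
advance → 71; now {72, 77, 78, 81, 86, 87}
insert 85 → {72, 77, 78, 81, 85, 86, 87}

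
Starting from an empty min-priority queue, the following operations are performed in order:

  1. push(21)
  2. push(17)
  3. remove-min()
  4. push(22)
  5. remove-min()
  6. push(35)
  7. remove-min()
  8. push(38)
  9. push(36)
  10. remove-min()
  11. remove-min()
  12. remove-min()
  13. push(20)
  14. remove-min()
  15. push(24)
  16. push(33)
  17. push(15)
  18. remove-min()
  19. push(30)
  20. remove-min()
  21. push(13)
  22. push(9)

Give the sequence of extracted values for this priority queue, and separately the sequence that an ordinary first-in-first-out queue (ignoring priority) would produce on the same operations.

insert 21 → {21}
insert 17 → {17, 21}
remove-min → 17; now {21}
insert 22 → {21, 22}
remove-min → 21; now {22}
insert 35 → {22, 35}
remove-min → 22; now {35}
insert 38 → {35, 38}
insert 36 → {35, 36, 38}
remove-min → 35; now {36, 38}
remove-min → 36; now {38}
remove-min → 38; now {}
insert 20 → {20}
remove-min → 20; now {}
insert 24 → {24}
insert 33 → {24, 33}
insert 15 → {15, 24, 33}
remove-min → 15; now {24, 33}
insert 30 → {24, 30, 33}
remove-min → 24; now {30, 33}
insert 13 → {13, 30, 33}
insert 9 → {9, 13, 30, 33}

priority queue: 17, 21, 22, 35, 36, 38, 20, 15, 24; FIFO queue: [21, 17, 22, 35, 38, 36, 20, 24, 33]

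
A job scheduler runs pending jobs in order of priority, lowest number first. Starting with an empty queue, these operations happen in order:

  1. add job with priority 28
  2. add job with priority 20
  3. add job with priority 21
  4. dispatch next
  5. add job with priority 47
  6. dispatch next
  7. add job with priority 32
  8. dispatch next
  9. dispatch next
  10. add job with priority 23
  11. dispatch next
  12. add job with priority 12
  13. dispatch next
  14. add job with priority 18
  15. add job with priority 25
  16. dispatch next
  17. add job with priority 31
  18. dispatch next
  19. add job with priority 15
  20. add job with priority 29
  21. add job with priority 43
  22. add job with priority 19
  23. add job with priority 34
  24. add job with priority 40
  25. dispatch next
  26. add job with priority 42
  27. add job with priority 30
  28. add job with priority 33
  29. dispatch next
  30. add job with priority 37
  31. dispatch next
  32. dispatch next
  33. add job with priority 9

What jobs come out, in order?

[20, 21, 28, 32, 23, 12, 18, 25, 15, 19, 29, 30]

insert 28 → {28}
insert 20 → {20, 28}
insert 21 → {20, 21, 28}
dispatch next → 20; now {21, 28}
insert 47 → {21, 28, 47}
dispatch next → 21; now {28, 47}
insert 32 → {28, 32, 47}
dispatch next → 28; now {32, 47}
dispatch next → 32; now {47}
insert 23 → {23, 47}
dispatch next → 23; now {47}
insert 12 → {12, 47}
dispatch next → 12; now {47}
insert 18 → {18, 47}
insert 25 → {18, 25, 47}
dispatch next → 18; now {25, 47}
insert 31 → {25, 31, 47}
dispatch next → 25; now {31, 47}
insert 15 → {15, 31, 47}
insert 29 → {15, 29, 31, 47}
insert 43 → {15, 29, 31, 43, 47}
insert 19 → {15, 19, 29, 31, 43, 47}
insert 34 → {15, 19, 29, 31, 34, 43, 47}
insert 40 → {15, 19, 29, 31, 34, 40, 43, 47}
dispatch next → 15; now {19, 29, 31, 34, 40, 43, 47}
insert 42 → {19, 29, 31, 34, 40, 42, 43, 47}
insert 30 → {19, 29, 30, 31, 34, 40, 42, 43, 47}
insert 33 → {19, 29, 30, 31, 33, 34, 40, 42, 43, 47}
dispatch next → 19; now {29, 30, 31, 33, 34, 40, 42, 43, 47}
insert 37 → {29, 30, 31, 33, 34, 37, 40, 42, 43, 47}
dispatch next → 29; now {30, 31, 33, 34, 37, 40, 42, 43, 47}
dispatch next → 30; now {31, 33, 34, 37, 40, 42, 43, 47}
insert 9 → {9, 31, 33, 34, 37, 40, 42, 43, 47}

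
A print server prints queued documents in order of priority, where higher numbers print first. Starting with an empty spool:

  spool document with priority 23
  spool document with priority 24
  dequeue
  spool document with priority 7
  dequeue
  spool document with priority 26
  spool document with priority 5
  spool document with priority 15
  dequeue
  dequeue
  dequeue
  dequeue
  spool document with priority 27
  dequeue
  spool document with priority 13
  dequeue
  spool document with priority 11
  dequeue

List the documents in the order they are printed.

insert 23 → {23}
insert 24 → {24, 23}
dequeue → 24; now {23}
insert 7 → {23, 7}
dequeue → 23; now {7}
insert 26 → {26, 7}
insert 5 → {26, 7, 5}
insert 15 → {26, 15, 7, 5}
dequeue → 26; now {15, 7, 5}
dequeue → 15; now {7, 5}
dequeue → 7; now {5}
dequeue → 5; now {}
insert 27 → {27}
dequeue → 27; now {}
insert 13 → {13}
dequeue → 13; now {}
insert 11 → {11}
dequeue → 11; now {}

24, 23, 26, 15, 7, 5, 27, 13, 11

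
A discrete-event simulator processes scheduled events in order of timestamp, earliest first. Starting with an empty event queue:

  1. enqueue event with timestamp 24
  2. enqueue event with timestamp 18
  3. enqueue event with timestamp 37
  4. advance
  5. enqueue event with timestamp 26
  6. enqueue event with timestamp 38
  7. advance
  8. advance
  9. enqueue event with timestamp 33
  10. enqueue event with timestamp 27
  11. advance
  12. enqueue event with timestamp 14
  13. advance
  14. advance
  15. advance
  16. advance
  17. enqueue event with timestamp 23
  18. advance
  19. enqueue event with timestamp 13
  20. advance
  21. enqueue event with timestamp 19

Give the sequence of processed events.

18 → 24 → 26 → 27 → 14 → 33 → 37 → 38 → 23 → 13

insert 24 → {24}
insert 18 → {18, 24}
insert 37 → {18, 24, 37}
advance → 18; now {24, 37}
insert 26 → {24, 26, 37}
insert 38 → {24, 26, 37, 38}
advance → 24; now {26, 37, 38}
advance → 26; now {37, 38}
insert 33 → {33, 37, 38}
insert 27 → {27, 33, 37, 38}
advance → 27; now {33, 37, 38}
insert 14 → {14, 33, 37, 38}
advance → 14; now {33, 37, 38}
advance → 33; now {37, 38}
advance → 37; now {38}
advance → 38; now {}
insert 23 → {23}
advance → 23; now {}
insert 13 → {13}
advance → 13; now {}
insert 19 → {19}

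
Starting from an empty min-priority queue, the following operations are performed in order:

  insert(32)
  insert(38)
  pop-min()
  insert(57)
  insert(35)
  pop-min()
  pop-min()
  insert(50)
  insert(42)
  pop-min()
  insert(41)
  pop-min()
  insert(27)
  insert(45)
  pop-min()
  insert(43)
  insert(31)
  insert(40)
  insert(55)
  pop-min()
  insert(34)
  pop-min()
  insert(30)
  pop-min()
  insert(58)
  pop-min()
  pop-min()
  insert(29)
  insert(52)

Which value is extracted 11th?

insert 32 → {32}
insert 38 → {32, 38}
pop-min → 32; now {38}
insert 57 → {38, 57}
insert 35 → {35, 38, 57}
pop-min → 35; now {38, 57}
pop-min → 38; now {57}
insert 50 → {50, 57}
insert 42 → {42, 50, 57}
pop-min → 42; now {50, 57}
insert 41 → {41, 50, 57}
pop-min → 41; now {50, 57}
insert 27 → {27, 50, 57}
insert 45 → {27, 45, 50, 57}
pop-min → 27; now {45, 50, 57}
insert 43 → {43, 45, 50, 57}
insert 31 → {31, 43, 45, 50, 57}
insert 40 → {31, 40, 43, 45, 50, 57}
insert 55 → {31, 40, 43, 45, 50, 55, 57}
pop-min → 31; now {40, 43, 45, 50, 55, 57}
insert 34 → {34, 40, 43, 45, 50, 55, 57}
pop-min → 34; now {40, 43, 45, 50, 55, 57}
insert 30 → {30, 40, 43, 45, 50, 55, 57}
pop-min → 30; now {40, 43, 45, 50, 55, 57}
insert 58 → {40, 43, 45, 50, 55, 57, 58}
pop-min → 40; now {43, 45, 50, 55, 57, 58}
pop-min → 43; now {45, 50, 55, 57, 58}
insert 29 → {29, 45, 50, 55, 57, 58}
insert 52 → {29, 45, 50, 52, 55, 57, 58}

43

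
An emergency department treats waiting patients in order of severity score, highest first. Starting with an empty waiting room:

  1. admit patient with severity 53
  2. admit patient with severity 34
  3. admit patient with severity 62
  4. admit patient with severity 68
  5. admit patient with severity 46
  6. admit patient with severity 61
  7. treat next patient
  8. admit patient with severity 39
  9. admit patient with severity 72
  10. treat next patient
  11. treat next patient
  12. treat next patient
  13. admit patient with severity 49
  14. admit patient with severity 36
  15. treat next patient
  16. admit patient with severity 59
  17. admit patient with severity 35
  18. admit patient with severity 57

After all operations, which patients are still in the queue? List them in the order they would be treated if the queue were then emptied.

insert 53 → {53}
insert 34 → {53, 34}
insert 62 → {62, 53, 34}
insert 68 → {68, 62, 53, 34}
insert 46 → {68, 62, 53, 46, 34}
insert 61 → {68, 62, 61, 53, 46, 34}
treat next patient → 68; now {62, 61, 53, 46, 34}
insert 39 → {62, 61, 53, 46, 39, 34}
insert 72 → {72, 62, 61, 53, 46, 39, 34}
treat next patient → 72; now {62, 61, 53, 46, 39, 34}
treat next patient → 62; now {61, 53, 46, 39, 34}
treat next patient → 61; now {53, 46, 39, 34}
insert 49 → {53, 49, 46, 39, 34}
insert 36 → {53, 49, 46, 39, 36, 34}
treat next patient → 53; now {49, 46, 39, 36, 34}
insert 59 → {59, 49, 46, 39, 36, 34}
insert 35 → {59, 49, 46, 39, 36, 35, 34}
insert 57 → {59, 57, 49, 46, 39, 36, 35, 34}

[59, 57, 49, 46, 39, 36, 35, 34]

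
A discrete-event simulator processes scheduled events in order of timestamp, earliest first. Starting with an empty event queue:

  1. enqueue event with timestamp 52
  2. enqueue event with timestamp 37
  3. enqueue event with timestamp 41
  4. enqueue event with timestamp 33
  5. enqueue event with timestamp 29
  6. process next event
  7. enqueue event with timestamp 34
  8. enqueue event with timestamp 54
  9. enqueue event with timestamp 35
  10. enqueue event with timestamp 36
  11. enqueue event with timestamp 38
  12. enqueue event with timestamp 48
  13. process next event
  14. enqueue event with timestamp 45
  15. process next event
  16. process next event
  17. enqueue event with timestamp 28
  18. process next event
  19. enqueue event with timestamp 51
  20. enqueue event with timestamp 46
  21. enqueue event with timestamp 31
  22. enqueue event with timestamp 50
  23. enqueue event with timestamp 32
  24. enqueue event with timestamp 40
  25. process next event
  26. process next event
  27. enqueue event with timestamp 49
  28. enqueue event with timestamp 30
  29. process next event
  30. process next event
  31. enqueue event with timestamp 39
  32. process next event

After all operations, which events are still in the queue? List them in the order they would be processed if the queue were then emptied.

38 → 39 → 40 → 41 → 45 → 46 → 48 → 49 → 50 → 51 → 52 → 54

insert 52 → {52}
insert 37 → {37, 52}
insert 41 → {37, 41, 52}
insert 33 → {33, 37, 41, 52}
insert 29 → {29, 33, 37, 41, 52}
process next event → 29; now {33, 37, 41, 52}
insert 34 → {33, 34, 37, 41, 52}
insert 54 → {33, 34, 37, 41, 52, 54}
insert 35 → {33, 34, 35, 37, 41, 52, 54}
insert 36 → {33, 34, 35, 36, 37, 41, 52, 54}
insert 38 → {33, 34, 35, 36, 37, 38, 41, 52, 54}
insert 48 → {33, 34, 35, 36, 37, 38, 41, 48, 52, 54}
process next event → 33; now {34, 35, 36, 37, 38, 41, 48, 52, 54}
insert 45 → {34, 35, 36, 37, 38, 41, 45, 48, 52, 54}
process next event → 34; now {35, 36, 37, 38, 41, 45, 48, 52, 54}
process next event → 35; now {36, 37, 38, 41, 45, 48, 52, 54}
insert 28 → {28, 36, 37, 38, 41, 45, 48, 52, 54}
process next event → 28; now {36, 37, 38, 41, 45, 48, 52, 54}
insert 51 → {36, 37, 38, 41, 45, 48, 51, 52, 54}
insert 46 → {36, 37, 38, 41, 45, 46, 48, 51, 52, 54}
insert 31 → {31, 36, 37, 38, 41, 45, 46, 48, 51, 52, 54}
insert 50 → {31, 36, 37, 38, 41, 45, 46, 48, 50, 51, 52, 54}
insert 32 → {31, 32, 36, 37, 38, 41, 45, 46, 48, 50, 51, 52, 54}
insert 40 → {31, 32, 36, 37, 38, 40, 41, 45, 46, 48, 50, 51, 52, 54}
process next event → 31; now {32, 36, 37, 38, 40, 41, 45, 46, 48, 50, 51, 52, 54}
process next event → 32; now {36, 37, 38, 40, 41, 45, 46, 48, 50, 51, 52, 54}
insert 49 → {36, 37, 38, 40, 41, 45, 46, 48, 49, 50, 51, 52, 54}
insert 30 → {30, 36, 37, 38, 40, 41, 45, 46, 48, 49, 50, 51, 52, 54}
process next event → 30; now {36, 37, 38, 40, 41, 45, 46, 48, 49, 50, 51, 52, 54}
process next event → 36; now {37, 38, 40, 41, 45, 46, 48, 49, 50, 51, 52, 54}
insert 39 → {37, 38, 39, 40, 41, 45, 46, 48, 49, 50, 51, 52, 54}
process next event → 37; now {38, 39, 40, 41, 45, 46, 48, 49, 50, 51, 52, 54}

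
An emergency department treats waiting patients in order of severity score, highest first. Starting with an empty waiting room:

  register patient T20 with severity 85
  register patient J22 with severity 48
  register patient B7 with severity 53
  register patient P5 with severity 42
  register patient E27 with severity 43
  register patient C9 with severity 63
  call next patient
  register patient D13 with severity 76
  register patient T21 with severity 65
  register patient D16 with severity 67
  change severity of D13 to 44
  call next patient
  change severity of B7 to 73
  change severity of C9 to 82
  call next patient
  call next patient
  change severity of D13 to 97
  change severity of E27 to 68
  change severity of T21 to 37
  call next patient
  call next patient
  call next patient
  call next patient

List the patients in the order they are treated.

T20, D16, C9, B7, D13, E27, J22, P5

add T20 (severity 85) → {T20:85}
add J22 (severity 48) → {T20:85, J22:48}
add B7 (severity 53) → {T20:85, B7:53, J22:48}
add P5 (severity 42) → {T20:85, B7:53, J22:48, P5:42}
add E27 (severity 43) → {T20:85, B7:53, J22:48, E27:43, P5:42}
add C9 (severity 63) → {T20:85, C9:63, B7:53, J22:48, E27:43, P5:42}
call next patient → T20; now {C9:63, B7:53, J22:48, E27:43, P5:42}
add D13 (severity 76) → {D13:76, C9:63, B7:53, J22:48, E27:43, P5:42}
add T21 (severity 65) → {D13:76, T21:65, C9:63, B7:53, J22:48, E27:43, P5:42}
add D16 (severity 67) → {D13:76, D16:67, T21:65, C9:63, B7:53, J22:48, E27:43, P5:42}
update D13 to severity 44 → {D16:67, T21:65, C9:63, B7:53, J22:48, D13:44, E27:43, P5:42}
call next patient → D16; now {T21:65, C9:63, B7:53, J22:48, D13:44, E27:43, P5:42}
update B7 to severity 73 → {B7:73, T21:65, C9:63, J22:48, D13:44, E27:43, P5:42}
update C9 to severity 82 → {C9:82, B7:73, T21:65, J22:48, D13:44, E27:43, P5:42}
call next patient → C9; now {B7:73, T21:65, J22:48, D13:44, E27:43, P5:42}
call next patient → B7; now {T21:65, J22:48, D13:44, E27:43, P5:42}
update D13 to severity 97 → {D13:97, T21:65, J22:48, E27:43, P5:42}
update E27 to severity 68 → {D13:97, E27:68, T21:65, J22:48, P5:42}
update T21 to severity 37 → {D13:97, E27:68, J22:48, P5:42, T21:37}
call next patient → D13; now {E27:68, J22:48, P5:42, T21:37}
call next patient → E27; now {J22:48, P5:42, T21:37}
call next patient → J22; now {P5:42, T21:37}
call next patient → P5; now {T21:37}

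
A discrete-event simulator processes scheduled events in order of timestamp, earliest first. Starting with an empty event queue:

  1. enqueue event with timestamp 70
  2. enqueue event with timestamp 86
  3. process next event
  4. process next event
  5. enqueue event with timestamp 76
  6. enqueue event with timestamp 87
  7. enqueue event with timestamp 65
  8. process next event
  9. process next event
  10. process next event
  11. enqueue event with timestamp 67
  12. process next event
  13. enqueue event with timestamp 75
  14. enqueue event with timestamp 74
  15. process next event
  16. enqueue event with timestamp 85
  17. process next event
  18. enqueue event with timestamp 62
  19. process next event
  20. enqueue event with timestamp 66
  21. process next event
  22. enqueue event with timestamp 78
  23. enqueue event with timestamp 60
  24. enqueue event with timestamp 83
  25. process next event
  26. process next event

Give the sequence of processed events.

70, 86, 65, 76, 87, 67, 74, 75, 62, 66, 60, 78

insert 70 → {70}
insert 86 → {70, 86}
process next event → 70; now {86}
process next event → 86; now {}
insert 76 → {76}
insert 87 → {76, 87}
insert 65 → {65, 76, 87}
process next event → 65; now {76, 87}
process next event → 76; now {87}
process next event → 87; now {}
insert 67 → {67}
process next event → 67; now {}
insert 75 → {75}
insert 74 → {74, 75}
process next event → 74; now {75}
insert 85 → {75, 85}
process next event → 75; now {85}
insert 62 → {62, 85}
process next event → 62; now {85}
insert 66 → {66, 85}
process next event → 66; now {85}
insert 78 → {78, 85}
insert 60 → {60, 78, 85}
insert 83 → {60, 78, 83, 85}
process next event → 60; now {78, 83, 85}
process next event → 78; now {83, 85}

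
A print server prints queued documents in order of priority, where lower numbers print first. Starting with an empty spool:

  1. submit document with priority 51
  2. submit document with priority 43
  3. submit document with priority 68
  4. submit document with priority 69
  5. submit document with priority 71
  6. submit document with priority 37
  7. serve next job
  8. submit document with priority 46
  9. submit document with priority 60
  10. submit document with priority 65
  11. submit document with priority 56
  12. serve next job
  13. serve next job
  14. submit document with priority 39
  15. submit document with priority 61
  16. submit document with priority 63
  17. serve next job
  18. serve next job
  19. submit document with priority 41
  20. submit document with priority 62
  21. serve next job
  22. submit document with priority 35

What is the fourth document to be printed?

insert 51 → {51}
insert 43 → {43, 51}
insert 68 → {43, 51, 68}
insert 69 → {43, 51, 68, 69}
insert 71 → {43, 51, 68, 69, 71}
insert 37 → {37, 43, 51, 68, 69, 71}
serve next job → 37; now {43, 51, 68, 69, 71}
insert 46 → {43, 46, 51, 68, 69, 71}
insert 60 → {43, 46, 51, 60, 68, 69, 71}
insert 65 → {43, 46, 51, 60, 65, 68, 69, 71}
insert 56 → {43, 46, 51, 56, 60, 65, 68, 69, 71}
serve next job → 43; now {46, 51, 56, 60, 65, 68, 69, 71}
serve next job → 46; now {51, 56, 60, 65, 68, 69, 71}
insert 39 → {39, 51, 56, 60, 65, 68, 69, 71}
insert 61 → {39, 51, 56, 60, 61, 65, 68, 69, 71}
insert 63 → {39, 51, 56, 60, 61, 63, 65, 68, 69, 71}
serve next job → 39; now {51, 56, 60, 61, 63, 65, 68, 69, 71}
serve next job → 51; now {56, 60, 61, 63, 65, 68, 69, 71}
insert 41 → {41, 56, 60, 61, 63, 65, 68, 69, 71}
insert 62 → {41, 56, 60, 61, 62, 63, 65, 68, 69, 71}
serve next job → 41; now {56, 60, 61, 62, 63, 65, 68, 69, 71}
insert 35 → {35, 56, 60, 61, 62, 63, 65, 68, 69, 71}

39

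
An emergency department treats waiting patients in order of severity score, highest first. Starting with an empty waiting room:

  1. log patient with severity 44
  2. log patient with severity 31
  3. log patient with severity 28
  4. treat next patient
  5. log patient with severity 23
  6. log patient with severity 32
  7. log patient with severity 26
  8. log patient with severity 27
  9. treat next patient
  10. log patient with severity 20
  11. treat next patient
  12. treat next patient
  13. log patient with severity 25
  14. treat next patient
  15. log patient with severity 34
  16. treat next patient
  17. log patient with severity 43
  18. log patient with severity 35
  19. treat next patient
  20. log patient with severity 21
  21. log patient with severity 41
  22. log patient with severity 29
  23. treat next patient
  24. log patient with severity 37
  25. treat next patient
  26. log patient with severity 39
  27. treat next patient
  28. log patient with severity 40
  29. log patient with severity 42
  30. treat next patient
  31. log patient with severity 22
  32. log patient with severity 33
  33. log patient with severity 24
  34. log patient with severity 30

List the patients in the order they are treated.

44, 32, 31, 28, 27, 34, 43, 41, 37, 39, 42

insert 44 → {44}
insert 31 → {44, 31}
insert 28 → {44, 31, 28}
treat next patient → 44; now {31, 28}
insert 23 → {31, 28, 23}
insert 32 → {32, 31, 28, 23}
insert 26 → {32, 31, 28, 26, 23}
insert 27 → {32, 31, 28, 27, 26, 23}
treat next patient → 32; now {31, 28, 27, 26, 23}
insert 20 → {31, 28, 27, 26, 23, 20}
treat next patient → 31; now {28, 27, 26, 23, 20}
treat next patient → 28; now {27, 26, 23, 20}
insert 25 → {27, 26, 25, 23, 20}
treat next patient → 27; now {26, 25, 23, 20}
insert 34 → {34, 26, 25, 23, 20}
treat next patient → 34; now {26, 25, 23, 20}
insert 43 → {43, 26, 25, 23, 20}
insert 35 → {43, 35, 26, 25, 23, 20}
treat next patient → 43; now {35, 26, 25, 23, 20}
insert 21 → {35, 26, 25, 23, 21, 20}
insert 41 → {41, 35, 26, 25, 23, 21, 20}
insert 29 → {41, 35, 29, 26, 25, 23, 21, 20}
treat next patient → 41; now {35, 29, 26, 25, 23, 21, 20}
insert 37 → {37, 35, 29, 26, 25, 23, 21, 20}
treat next patient → 37; now {35, 29, 26, 25, 23, 21, 20}
insert 39 → {39, 35, 29, 26, 25, 23, 21, 20}
treat next patient → 39; now {35, 29, 26, 25, 23, 21, 20}
insert 40 → {40, 35, 29, 26, 25, 23, 21, 20}
insert 42 → {42, 40, 35, 29, 26, 25, 23, 21, 20}
treat next patient → 42; now {40, 35, 29, 26, 25, 23, 21, 20}
insert 22 → {40, 35, 29, 26, 25, 23, 22, 21, 20}
insert 33 → {40, 35, 33, 29, 26, 25, 23, 22, 21, 20}
insert 24 → {40, 35, 33, 29, 26, 25, 24, 23, 22, 21, 20}
insert 30 → {40, 35, 33, 30, 29, 26, 25, 24, 23, 22, 21, 20}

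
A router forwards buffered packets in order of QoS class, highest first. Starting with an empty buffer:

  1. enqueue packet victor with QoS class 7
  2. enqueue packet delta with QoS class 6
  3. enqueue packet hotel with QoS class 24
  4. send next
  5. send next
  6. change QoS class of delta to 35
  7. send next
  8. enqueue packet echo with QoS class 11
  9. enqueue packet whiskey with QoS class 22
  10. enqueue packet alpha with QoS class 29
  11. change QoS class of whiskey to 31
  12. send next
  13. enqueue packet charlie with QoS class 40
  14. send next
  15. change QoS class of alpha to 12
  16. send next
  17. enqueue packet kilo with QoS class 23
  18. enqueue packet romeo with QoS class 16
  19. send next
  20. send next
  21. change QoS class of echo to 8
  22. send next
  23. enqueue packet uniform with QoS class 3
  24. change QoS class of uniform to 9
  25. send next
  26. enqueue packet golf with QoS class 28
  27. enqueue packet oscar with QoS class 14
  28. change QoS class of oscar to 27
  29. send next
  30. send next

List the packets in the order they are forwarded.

hotel, victor, delta, whiskey, charlie, alpha, kilo, romeo, echo, uniform, golf, oscar

add victor (QoS class 7) → {victor:7}
add delta (QoS class 6) → {victor:7, delta:6}
add hotel (QoS class 24) → {hotel:24, victor:7, delta:6}
send next → hotel; now {victor:7, delta:6}
send next → victor; now {delta:6}
update delta to QoS class 35 → {delta:35}
send next → delta; now {}
add echo (QoS class 11) → {echo:11}
add whiskey (QoS class 22) → {whiskey:22, echo:11}
add alpha (QoS class 29) → {alpha:29, whiskey:22, echo:11}
update whiskey to QoS class 31 → {whiskey:31, alpha:29, echo:11}
send next → whiskey; now {alpha:29, echo:11}
add charlie (QoS class 40) → {charlie:40, alpha:29, echo:11}
send next → charlie; now {alpha:29, echo:11}
update alpha to QoS class 12 → {alpha:12, echo:11}
send next → alpha; now {echo:11}
add kilo (QoS class 23) → {kilo:23, echo:11}
add romeo (QoS class 16) → {kilo:23, romeo:16, echo:11}
send next → kilo; now {romeo:16, echo:11}
send next → romeo; now {echo:11}
update echo to QoS class 8 → {echo:8}
send next → echo; now {}
add uniform (QoS class 3) → {uniform:3}
update uniform to QoS class 9 → {uniform:9}
send next → uniform; now {}
add golf (QoS class 28) → {golf:28}
add oscar (QoS class 14) → {golf:28, oscar:14}
update oscar to QoS class 27 → {golf:28, oscar:27}
send next → golf; now {oscar:27}
send next → oscar; now {}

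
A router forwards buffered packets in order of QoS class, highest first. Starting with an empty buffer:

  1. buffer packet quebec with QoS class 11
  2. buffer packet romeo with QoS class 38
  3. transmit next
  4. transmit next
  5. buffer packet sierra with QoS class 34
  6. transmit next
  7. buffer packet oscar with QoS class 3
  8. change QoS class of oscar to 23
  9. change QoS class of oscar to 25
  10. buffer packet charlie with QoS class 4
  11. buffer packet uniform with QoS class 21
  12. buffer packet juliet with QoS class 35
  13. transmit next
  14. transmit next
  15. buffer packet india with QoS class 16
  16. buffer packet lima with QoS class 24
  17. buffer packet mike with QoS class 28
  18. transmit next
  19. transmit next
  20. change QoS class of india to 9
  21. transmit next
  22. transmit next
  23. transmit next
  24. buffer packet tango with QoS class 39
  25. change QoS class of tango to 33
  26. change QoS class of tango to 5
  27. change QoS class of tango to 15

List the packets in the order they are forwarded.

romeo → quebec → sierra → juliet → oscar → mike → lima → uniform → india → charlie

add quebec (QoS class 11) → {quebec:11}
add romeo (QoS class 38) → {romeo:38, quebec:11}
transmit next → romeo; now {quebec:11}
transmit next → quebec; now {}
add sierra (QoS class 34) → {sierra:34}
transmit next → sierra; now {}
add oscar (QoS class 3) → {oscar:3}
update oscar to QoS class 23 → {oscar:23}
update oscar to QoS class 25 → {oscar:25}
add charlie (QoS class 4) → {oscar:25, charlie:4}
add uniform (QoS class 21) → {oscar:25, uniform:21, charlie:4}
add juliet (QoS class 35) → {juliet:35, oscar:25, uniform:21, charlie:4}
transmit next → juliet; now {oscar:25, uniform:21, charlie:4}
transmit next → oscar; now {uniform:21, charlie:4}
add india (QoS class 16) → {uniform:21, india:16, charlie:4}
add lima (QoS class 24) → {lima:24, uniform:21, india:16, charlie:4}
add mike (QoS class 28) → {mike:28, lima:24, uniform:21, india:16, charlie:4}
transmit next → mike; now {lima:24, uniform:21, india:16, charlie:4}
transmit next → lima; now {uniform:21, india:16, charlie:4}
update india to QoS class 9 → {uniform:21, india:9, charlie:4}
transmit next → uniform; now {india:9, charlie:4}
transmit next → india; now {charlie:4}
transmit next → charlie; now {}
add tango (QoS class 39) → {tango:39}
update tango to QoS class 33 → {tango:33}
update tango to QoS class 5 → {tango:5}
update tango to QoS class 15 → {tango:15}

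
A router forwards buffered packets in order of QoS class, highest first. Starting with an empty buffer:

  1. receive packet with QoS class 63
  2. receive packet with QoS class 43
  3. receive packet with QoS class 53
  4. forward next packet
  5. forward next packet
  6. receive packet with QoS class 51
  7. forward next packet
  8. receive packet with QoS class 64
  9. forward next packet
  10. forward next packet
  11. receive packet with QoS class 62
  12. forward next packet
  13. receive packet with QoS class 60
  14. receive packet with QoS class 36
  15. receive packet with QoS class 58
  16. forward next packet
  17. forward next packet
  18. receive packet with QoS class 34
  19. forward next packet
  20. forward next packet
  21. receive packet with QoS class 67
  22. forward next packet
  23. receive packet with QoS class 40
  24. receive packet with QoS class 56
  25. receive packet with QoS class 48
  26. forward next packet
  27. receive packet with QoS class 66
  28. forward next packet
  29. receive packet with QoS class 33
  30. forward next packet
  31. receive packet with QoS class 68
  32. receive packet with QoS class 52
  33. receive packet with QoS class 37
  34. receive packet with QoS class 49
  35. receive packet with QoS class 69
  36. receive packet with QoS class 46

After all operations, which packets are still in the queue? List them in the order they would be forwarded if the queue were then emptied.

insert 63 → {63}
insert 43 → {63, 43}
insert 53 → {63, 53, 43}
forward next packet → 63; now {53, 43}
forward next packet → 53; now {43}
insert 51 → {51, 43}
forward next packet → 51; now {43}
insert 64 → {64, 43}
forward next packet → 64; now {43}
forward next packet → 43; now {}
insert 62 → {62}
forward next packet → 62; now {}
insert 60 → {60}
insert 36 → {60, 36}
insert 58 → {60, 58, 36}
forward next packet → 60; now {58, 36}
forward next packet → 58; now {36}
insert 34 → {36, 34}
forward next packet → 36; now {34}
forward next packet → 34; now {}
insert 67 → {67}
forward next packet → 67; now {}
insert 40 → {40}
insert 56 → {56, 40}
insert 48 → {56, 48, 40}
forward next packet → 56; now {48, 40}
insert 66 → {66, 48, 40}
forward next packet → 66; now {48, 40}
insert 33 → {48, 40, 33}
forward next packet → 48; now {40, 33}
insert 68 → {68, 40, 33}
insert 52 → {68, 52, 40, 33}
insert 37 → {68, 52, 40, 37, 33}
insert 49 → {68, 52, 49, 40, 37, 33}
insert 69 → {69, 68, 52, 49, 40, 37, 33}
insert 46 → {69, 68, 52, 49, 46, 40, 37, 33}

69 → 68 → 52 → 49 → 46 → 40 → 37 → 33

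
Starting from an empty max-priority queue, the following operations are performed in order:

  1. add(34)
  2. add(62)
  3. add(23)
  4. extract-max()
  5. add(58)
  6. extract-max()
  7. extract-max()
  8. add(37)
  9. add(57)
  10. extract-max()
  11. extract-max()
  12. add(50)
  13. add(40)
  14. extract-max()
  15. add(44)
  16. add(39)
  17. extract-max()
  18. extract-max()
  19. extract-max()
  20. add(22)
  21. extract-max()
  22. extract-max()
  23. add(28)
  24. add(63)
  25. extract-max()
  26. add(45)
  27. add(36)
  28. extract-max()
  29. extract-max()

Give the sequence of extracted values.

insert 34 → {34}
insert 62 → {62, 34}
insert 23 → {62, 34, 23}
extract-max → 62; now {34, 23}
insert 58 → {58, 34, 23}
extract-max → 58; now {34, 23}
extract-max → 34; now {23}
insert 37 → {37, 23}
insert 57 → {57, 37, 23}
extract-max → 57; now {37, 23}
extract-max → 37; now {23}
insert 50 → {50, 23}
insert 40 → {50, 40, 23}
extract-max → 50; now {40, 23}
insert 44 → {44, 40, 23}
insert 39 → {44, 40, 39, 23}
extract-max → 44; now {40, 39, 23}
extract-max → 40; now {39, 23}
extract-max → 39; now {23}
insert 22 → {23, 22}
extract-max → 23; now {22}
extract-max → 22; now {}
insert 28 → {28}
insert 63 → {63, 28}
extract-max → 63; now {28}
insert 45 → {45, 28}
insert 36 → {45, 36, 28}
extract-max → 45; now {36, 28}
extract-max → 36; now {28}

62, 58, 34, 57, 37, 50, 44, 40, 39, 23, 22, 63, 45, 36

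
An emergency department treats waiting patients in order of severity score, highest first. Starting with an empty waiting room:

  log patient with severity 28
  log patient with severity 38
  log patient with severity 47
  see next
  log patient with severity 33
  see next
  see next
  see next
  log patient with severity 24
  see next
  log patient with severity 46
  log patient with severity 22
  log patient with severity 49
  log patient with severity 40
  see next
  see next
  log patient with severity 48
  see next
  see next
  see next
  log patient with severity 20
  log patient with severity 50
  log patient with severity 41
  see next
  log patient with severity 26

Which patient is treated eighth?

48

insert 28 → {28}
insert 38 → {38, 28}
insert 47 → {47, 38, 28}
see next → 47; now {38, 28}
insert 33 → {38, 33, 28}
see next → 38; now {33, 28}
see next → 33; now {28}
see next → 28; now {}
insert 24 → {24}
see next → 24; now {}
insert 46 → {46}
insert 22 → {46, 22}
insert 49 → {49, 46, 22}
insert 40 → {49, 46, 40, 22}
see next → 49; now {46, 40, 22}
see next → 46; now {40, 22}
insert 48 → {48, 40, 22}
see next → 48; now {40, 22}
see next → 40; now {22}
see next → 22; now {}
insert 20 → {20}
insert 50 → {50, 20}
insert 41 → {50, 41, 20}
see next → 50; now {41, 20}
insert 26 → {41, 26, 20}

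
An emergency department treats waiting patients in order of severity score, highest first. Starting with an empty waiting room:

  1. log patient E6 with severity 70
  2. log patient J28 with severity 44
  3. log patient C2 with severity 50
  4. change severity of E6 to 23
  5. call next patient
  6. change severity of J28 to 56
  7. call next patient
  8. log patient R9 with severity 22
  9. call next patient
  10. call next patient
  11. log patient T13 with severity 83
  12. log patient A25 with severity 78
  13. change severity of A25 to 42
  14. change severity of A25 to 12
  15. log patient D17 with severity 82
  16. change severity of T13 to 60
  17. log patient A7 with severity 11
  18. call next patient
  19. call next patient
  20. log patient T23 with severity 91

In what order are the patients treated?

add E6 (severity 70) → {E6:70}
add J28 (severity 44) → {E6:70, J28:44}
add C2 (severity 50) → {E6:70, C2:50, J28:44}
update E6 to severity 23 → {C2:50, J28:44, E6:23}
call next patient → C2; now {J28:44, E6:23}
update J28 to severity 56 → {J28:56, E6:23}
call next patient → J28; now {E6:23}
add R9 (severity 22) → {E6:23, R9:22}
call next patient → E6; now {R9:22}
call next patient → R9; now {}
add T13 (severity 83) → {T13:83}
add A25 (severity 78) → {T13:83, A25:78}
update A25 to severity 42 → {T13:83, A25:42}
update A25 to severity 12 → {T13:83, A25:12}
add D17 (severity 82) → {T13:83, D17:82, A25:12}
update T13 to severity 60 → {D17:82, T13:60, A25:12}
add A7 (severity 11) → {D17:82, T13:60, A25:12, A7:11}
call next patient → D17; now {T13:60, A25:12, A7:11}
call next patient → T13; now {A25:12, A7:11}
add T23 (severity 91) → {T23:91, A25:12, A7:11}

C2 → J28 → E6 → R9 → D17 → T13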